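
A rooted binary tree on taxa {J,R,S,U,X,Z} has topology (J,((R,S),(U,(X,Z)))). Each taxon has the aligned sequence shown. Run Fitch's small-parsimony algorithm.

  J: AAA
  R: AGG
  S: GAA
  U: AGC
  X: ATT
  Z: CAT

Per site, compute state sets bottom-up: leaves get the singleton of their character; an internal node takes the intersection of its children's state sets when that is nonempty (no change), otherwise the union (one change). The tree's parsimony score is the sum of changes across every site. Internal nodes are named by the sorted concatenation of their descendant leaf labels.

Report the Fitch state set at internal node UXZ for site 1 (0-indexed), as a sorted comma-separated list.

A,G,T

[col 0] RS: children R:{A}, S:{G} ∪→ {A,G}; cost 1
[col 0] XZ: children X:{A}, Z:{C} ∪→ {A,C}; cost 1
[col 0] UXZ: children U:{A}, XZ:{A,C} ∩→ {A}; cost 0
[col 0] RSUXZ: children RS:{A,G}, UXZ:{A} ∩→ {A}; cost 0
[col 0] JRSUXZ: children J:{A}, RSUXZ:{A} ∩→ {A}; cost 0
[col 1] RS: children R:{G}, S:{A} ∪→ {A,G}; cost 1
[col 1] XZ: children X:{T}, Z:{A} ∪→ {A,T}; cost 1
[col 1] UXZ: children U:{G}, XZ:{A,T} ∪→ {A,G,T}; cost 1
[col 1] RSUXZ: children RS:{A,G}, UXZ:{A,G,T} ∩→ {A,G}; cost 0
[col 1] JRSUXZ: children J:{A}, RSUXZ:{A,G} ∩→ {A}; cost 0
[col 2] RS: children R:{G}, S:{A} ∪→ {A,G}; cost 1
[col 2] XZ: children X:{T}, Z:{T} ∩→ {T}; cost 0
[col 2] UXZ: children U:{C}, XZ:{T} ∪→ {C,T}; cost 1
[col 2] RSUXZ: children RS:{A,G}, UXZ:{C,T} ∪→ {A,C,G,T}; cost 1
[col 2] JRSUXZ: children J:{A}, RSUXZ:{A,C,G,T} ∩→ {A}; cost 0
per-site changes: [2, 3, 3]; total = 8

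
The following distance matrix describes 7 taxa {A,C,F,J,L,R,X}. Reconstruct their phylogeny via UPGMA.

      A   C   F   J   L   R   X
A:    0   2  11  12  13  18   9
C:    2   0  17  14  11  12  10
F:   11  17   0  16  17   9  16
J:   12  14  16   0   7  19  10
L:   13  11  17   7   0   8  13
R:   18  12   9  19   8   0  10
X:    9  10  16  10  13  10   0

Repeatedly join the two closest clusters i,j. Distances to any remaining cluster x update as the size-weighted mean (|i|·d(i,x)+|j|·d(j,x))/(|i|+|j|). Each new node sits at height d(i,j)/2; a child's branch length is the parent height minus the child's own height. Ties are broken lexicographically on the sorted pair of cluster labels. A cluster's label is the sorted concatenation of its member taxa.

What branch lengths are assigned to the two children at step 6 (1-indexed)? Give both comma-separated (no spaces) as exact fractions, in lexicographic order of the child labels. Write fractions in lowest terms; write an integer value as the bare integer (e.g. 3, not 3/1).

67/60,27/10

step 1: merge (A,C) at d=2; branch lengths A→1, C→1; new cluster AC
  updated: d(AC,F)=14, d(AC,J)=13, d(AC,L)=12, d(AC,R)=15, d(AC,X)=19/2
step 2: merge (J,L) at d=7; branch lengths J→7/2, L→7/2; new cluster JL
  updated: d(AC,JL)=25/2, d(F,JL)=33/2, d(JL,R)=27/2, d(JL,X)=23/2
step 3: merge (F,R) at d=9; branch lengths F→9/2, R→9/2; new cluster FR
  updated: d(AC,FR)=29/2, d(FR,JL)=15, d(FR,X)=13
step 4: merge (AC,X) at d=19/2; branch lengths AC→15/4, X→19/4; new cluster ACX
  updated: d(ACX,FR)=14, d(ACX,JL)=73/6
step 5: merge (ACX,JL) at d=73/6; branch lengths ACX→4/3, JL→31/12; new cluster ACJLX
  updated: d(ACJLX,FR)=72/5
step 6: merge (ACJLX,FR) at d=72/5; branch lengths ACJLX→67/60, FR→27/10; new cluster ACFJLRX
final tree: ((((A:1,C:1):15/4,X:19/4):4/3,(J:7/2,L:7/2):31/12):67/60,(F:9/2,R:9/2):27/10)
total length: 1027/30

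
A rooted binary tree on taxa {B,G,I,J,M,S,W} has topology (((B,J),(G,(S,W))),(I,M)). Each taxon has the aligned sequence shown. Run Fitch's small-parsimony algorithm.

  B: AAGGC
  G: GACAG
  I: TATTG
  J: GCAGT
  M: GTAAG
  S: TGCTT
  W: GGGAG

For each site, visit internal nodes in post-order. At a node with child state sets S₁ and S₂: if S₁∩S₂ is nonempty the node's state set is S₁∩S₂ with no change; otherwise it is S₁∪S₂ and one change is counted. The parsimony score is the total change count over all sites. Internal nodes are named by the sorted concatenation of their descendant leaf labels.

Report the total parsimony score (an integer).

[col 0] BJ: children B:{A}, J:{G} ∪→ {A,G}; cost 1
[col 0] SW: children S:{T}, W:{G} ∪→ {G,T}; cost 1
[col 0] GSW: children G:{G}, SW:{G,T} ∩→ {G}; cost 0
[col 0] BGJSW: children BJ:{A,G}, GSW:{G} ∩→ {G}; cost 0
[col 0] IM: children I:{T}, M:{G} ∪→ {G,T}; cost 1
[col 0] BGIJMSW: children BGJSW:{G}, IM:{G,T} ∩→ {G}; cost 0
[col 1] BJ: children B:{A}, J:{C} ∪→ {A,C}; cost 1
[col 1] SW: children S:{G}, W:{G} ∩→ {G}; cost 0
[col 1] GSW: children G:{A}, SW:{G} ∪→ {A,G}; cost 1
[col 1] BGJSW: children BJ:{A,C}, GSW:{A,G} ∩→ {A}; cost 0
[col 1] IM: children I:{A}, M:{T} ∪→ {A,T}; cost 1
[col 1] BGIJMSW: children BGJSW:{A}, IM:{A,T} ∩→ {A}; cost 0
[col 2] BJ: children B:{G}, J:{A} ∪→ {A,G}; cost 1
[col 2] SW: children S:{C}, W:{G} ∪→ {C,G}; cost 1
[col 2] GSW: children G:{C}, SW:{C,G} ∩→ {C}; cost 0
[col 2] BGJSW: children BJ:{A,G}, GSW:{C} ∪→ {A,C,G}; cost 1
[col 2] IM: children I:{T}, M:{A} ∪→ {A,T}; cost 1
[col 2] BGIJMSW: children BGJSW:{A,C,G}, IM:{A,T} ∩→ {A}; cost 0
[col 3] BJ: children B:{G}, J:{G} ∩→ {G}; cost 0
[col 3] SW: children S:{T}, W:{A} ∪→ {A,T}; cost 1
[col 3] GSW: children G:{A}, SW:{A,T} ∩→ {A}; cost 0
[col 3] BGJSW: children BJ:{G}, GSW:{A} ∪→ {A,G}; cost 1
[col 3] IM: children I:{T}, M:{A} ∪→ {A,T}; cost 1
[col 3] BGIJMSW: children BGJSW:{A,G}, IM:{A,T} ∩→ {A}; cost 0
[col 4] BJ: children B:{C}, J:{T} ∪→ {C,T}; cost 1
[col 4] SW: children S:{T}, W:{G} ∪→ {G,T}; cost 1
[col 4] GSW: children G:{G}, SW:{G,T} ∩→ {G}; cost 0
[col 4] BGJSW: children BJ:{C,T}, GSW:{G} ∪→ {C,G,T}; cost 1
[col 4] IM: children I:{G}, M:{G} ∩→ {G}; cost 0
[col 4] BGIJMSW: children BGJSW:{C,G,T}, IM:{G} ∩→ {G}; cost 0
per-site changes: [3, 3, 4, 3, 3]; total = 16

16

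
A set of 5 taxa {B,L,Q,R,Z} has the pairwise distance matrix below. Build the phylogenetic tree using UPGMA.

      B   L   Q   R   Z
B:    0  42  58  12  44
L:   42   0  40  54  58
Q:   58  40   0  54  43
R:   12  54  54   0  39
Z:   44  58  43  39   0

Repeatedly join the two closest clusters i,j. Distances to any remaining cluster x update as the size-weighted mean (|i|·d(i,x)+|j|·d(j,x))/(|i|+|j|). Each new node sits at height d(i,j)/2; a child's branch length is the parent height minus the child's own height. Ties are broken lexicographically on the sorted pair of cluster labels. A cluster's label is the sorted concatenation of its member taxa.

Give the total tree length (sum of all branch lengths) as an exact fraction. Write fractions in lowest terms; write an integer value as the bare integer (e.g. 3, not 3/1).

step 1: merge (B,R) at d=12; branch lengths B→6, R→6; new cluster BR
  updated: d(BR,L)=48, d(BR,Q)=56, d(BR,Z)=83/2
step 2: merge (L,Q) at d=40; branch lengths L→20, Q→20; new cluster LQ
  updated: d(BR,LQ)=52, d(LQ,Z)=101/2
step 3: merge (BR,Z) at d=83/2; branch lengths BR→59/4, Z→83/4; new cluster BRZ
  updated: d(BRZ,LQ)=103/2
step 4: merge (BRZ,LQ) at d=103/2; branch lengths BRZ→5, LQ→23/4; new cluster BLQRZ
final tree: (((B:6,R:6):59/4,Z:83/4):5,(L:20,Q:20):23/4)
total length: 393/4

393/4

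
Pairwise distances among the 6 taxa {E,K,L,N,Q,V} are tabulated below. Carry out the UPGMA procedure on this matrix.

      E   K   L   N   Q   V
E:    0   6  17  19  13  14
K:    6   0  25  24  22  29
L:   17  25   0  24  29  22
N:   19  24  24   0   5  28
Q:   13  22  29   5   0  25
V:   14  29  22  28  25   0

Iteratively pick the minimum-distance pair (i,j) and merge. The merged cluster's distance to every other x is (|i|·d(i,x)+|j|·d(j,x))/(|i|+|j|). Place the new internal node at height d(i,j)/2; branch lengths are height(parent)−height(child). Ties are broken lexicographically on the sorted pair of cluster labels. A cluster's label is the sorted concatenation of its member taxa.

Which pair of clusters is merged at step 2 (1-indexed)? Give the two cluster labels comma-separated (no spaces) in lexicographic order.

1. join N+Q (d=5) ⇒ NQ; edges |N|=5/2, |Q|=5/2
  updated: d(E,NQ)=16, d(K,NQ)=23, d(L,NQ)=53/2, d(NQ,V)=53/2
2. join E+K (d=6) ⇒ EK; edges |E|=3, |K|=3
  updated: d(EK,L)=21, d(EK,NQ)=39/2, d(EK,V)=43/2
3. join EK+NQ (d=39/2) ⇒ EKNQ; edges |EK|=27/4, |NQ|=29/4
  updated: d(EKNQ,L)=95/4, d(EKNQ,V)=24
4. join L+V (d=22) ⇒ LV; edges |L|=11, |V|=11
  updated: d(EKNQ,LV)=191/8
5. join EKNQ+LV (d=191/8) ⇒ EKLNQV; edges |EKNQ|=35/16, |LV|=15/16
final tree: (((E:3,K:3):27/4,(N:5/2,Q:5/2):29/4):35/16,(L:11,V:11):15/16)
total length: 401/8

E,K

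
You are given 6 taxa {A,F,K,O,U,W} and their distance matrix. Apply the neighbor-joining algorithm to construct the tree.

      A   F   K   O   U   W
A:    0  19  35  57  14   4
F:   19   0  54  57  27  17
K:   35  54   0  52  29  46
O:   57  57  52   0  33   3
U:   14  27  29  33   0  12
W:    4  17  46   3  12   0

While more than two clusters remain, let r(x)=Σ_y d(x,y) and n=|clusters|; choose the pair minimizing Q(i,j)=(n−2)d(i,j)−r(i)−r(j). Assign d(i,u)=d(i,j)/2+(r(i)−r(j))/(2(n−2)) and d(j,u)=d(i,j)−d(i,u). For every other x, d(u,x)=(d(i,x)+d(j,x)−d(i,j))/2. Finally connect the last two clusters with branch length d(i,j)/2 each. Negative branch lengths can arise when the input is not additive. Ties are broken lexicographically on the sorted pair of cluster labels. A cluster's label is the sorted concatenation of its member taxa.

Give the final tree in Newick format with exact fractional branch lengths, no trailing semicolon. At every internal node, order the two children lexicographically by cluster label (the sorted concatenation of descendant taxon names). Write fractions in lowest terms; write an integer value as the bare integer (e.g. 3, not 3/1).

((((A:37/12,F:191/12):23/4,(O:33/2,W:-27/2):17):11/4,K:217/8):15/16,U:15/16)

1. join O+W (d=3, Q=-272) ⇒ OW; edges |O|=33/2, |W|=-27/2
  updated: d(A,OW)=29, d(F,OW)=71/2, d(K,OW)=95/2, d(OW,U)=21
2. join A+F (d=19, Q=-351/2) ⇒ AF; edges |A|=37/12, |F|=191/12
  updated: d(AF,K)=35, d(AF,OW)=91/4, d(AF,U)=11
3. join AF+OW (d=91/4, Q=-229/2) ⇒ AFOW; edges |AF|=23/4, |OW|=17
  updated: d(AFOW,K)=239/8, d(AFOW,U)=37/8
4. join AFOW+K (d=239/8, Q=-127/2) ⇒ AFKOW; edges |AFOW|=11/4, |K|=217/8
  updated: d(AFKOW,U)=15/8
5. join AFKOW+U (d=15/8) ⇒ AFKOUW; edges |AFKOW|=15/16, |U|=15/16
final tree: ((((A:37/12,F:191/12):23/4,(O:33/2,W:-27/2):17):11/4,K:217/8):15/16,U:15/16)
total length: 153/2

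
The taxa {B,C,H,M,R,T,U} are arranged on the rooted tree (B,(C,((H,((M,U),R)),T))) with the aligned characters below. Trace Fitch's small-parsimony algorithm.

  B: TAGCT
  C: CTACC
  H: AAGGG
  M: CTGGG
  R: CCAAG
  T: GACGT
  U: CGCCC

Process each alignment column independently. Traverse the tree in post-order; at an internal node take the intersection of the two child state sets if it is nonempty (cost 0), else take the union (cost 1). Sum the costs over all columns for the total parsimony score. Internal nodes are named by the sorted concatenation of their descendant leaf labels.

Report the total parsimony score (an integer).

site 0, node MU: M={C} ∩ U={C} → {C} (+0)
site 0, node MRU: MU={C} ∩ R={C} → {C} (+0)
site 0, node HMRU: H={A} ∪ MRU={C} → {A,C} (+1)
site 0, node HMRTU: HMRU={A,C} ∪ T={G} → {A,C,G} (+1)
site 0, node CHMRTU: C={C} ∩ HMRTU={A,C,G} → {C} (+0)
site 0, node BCHMRTU: B={T} ∪ CHMRTU={C} → {C,T} (+1)
site 1, node MU: M={T} ∪ U={G} → {G,T} (+1)
site 1, node MRU: MU={G,T} ∪ R={C} → {C,G,T} (+1)
site 1, node HMRU: H={A} ∪ MRU={C,G,T} → {A,C,G,T} (+1)
site 1, node HMRTU: HMRU={A,C,G,T} ∩ T={A} → {A} (+0)
site 1, node CHMRTU: C={T} ∪ HMRTU={A} → {A,T} (+1)
site 1, node BCHMRTU: B={A} ∩ CHMRTU={A,T} → {A} (+0)
site 2, node MU: M={G} ∪ U={C} → {C,G} (+1)
site 2, node MRU: MU={C,G} ∪ R={A} → {A,C,G} (+1)
site 2, node HMRU: H={G} ∩ MRU={A,C,G} → {G} (+0)
site 2, node HMRTU: HMRU={G} ∪ T={C} → {C,G} (+1)
site 2, node CHMRTU: C={A} ∪ HMRTU={C,G} → {A,C,G} (+1)
site 2, node BCHMRTU: B={G} ∩ CHMRTU={A,C,G} → {G} (+0)
site 3, node MU: M={G} ∪ U={C} → {C,G} (+1)
site 3, node MRU: MU={C,G} ∪ R={A} → {A,C,G} (+1)
site 3, node HMRU: H={G} ∩ MRU={A,C,G} → {G} (+0)
site 3, node HMRTU: HMRU={G} ∩ T={G} → {G} (+0)
site 3, node CHMRTU: C={C} ∪ HMRTU={G} → {C,G} (+1)
site 3, node BCHMRTU: B={C} ∩ CHMRTU={C,G} → {C} (+0)
site 4, node MU: M={G} ∪ U={C} → {C,G} (+1)
site 4, node MRU: MU={C,G} ∩ R={G} → {G} (+0)
site 4, node HMRU: H={G} ∩ MRU={G} → {G} (+0)
site 4, node HMRTU: HMRU={G} ∪ T={T} → {G,T} (+1)
site 4, node CHMRTU: C={C} ∪ HMRTU={G,T} → {C,G,T} (+1)
site 4, node BCHMRTU: B={T} ∩ CHMRTU={C,G,T} → {T} (+0)
per-site changes: [3, 4, 4, 3, 3]; total = 17

17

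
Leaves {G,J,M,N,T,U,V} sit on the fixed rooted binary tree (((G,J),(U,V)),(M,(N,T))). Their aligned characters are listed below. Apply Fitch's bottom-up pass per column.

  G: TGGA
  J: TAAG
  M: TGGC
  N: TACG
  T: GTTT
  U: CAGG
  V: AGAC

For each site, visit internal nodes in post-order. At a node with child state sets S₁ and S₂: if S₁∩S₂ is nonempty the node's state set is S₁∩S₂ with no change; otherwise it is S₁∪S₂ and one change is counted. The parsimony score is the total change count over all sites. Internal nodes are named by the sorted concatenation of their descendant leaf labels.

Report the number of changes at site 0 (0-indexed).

3

site 0, node GJ: G={T} ∩ J={T} → {T} (+0)
site 0, node UV: U={C} ∪ V={A} → {A,C} (+1)
site 0, node GJUV: GJ={T} ∪ UV={A,C} → {A,C,T} (+1)
site 0, node NT: N={T} ∪ T={G} → {G,T} (+1)
site 0, node MNT: M={T} ∩ NT={G,T} → {T} (+0)
site 0, node GJMNTUV: GJUV={A,C,T} ∩ MNT={T} → {T} (+0)
site 1, node GJ: G={G} ∪ J={A} → {A,G} (+1)
site 1, node UV: U={A} ∪ V={G} → {A,G} (+1)
site 1, node GJUV: GJ={A,G} ∩ UV={A,G} → {A,G} (+0)
site 1, node NT: N={A} ∪ T={T} → {A,T} (+1)
site 1, node MNT: M={G} ∪ NT={A,T} → {A,G,T} (+1)
site 1, node GJMNTUV: GJUV={A,G} ∩ MNT={A,G,T} → {A,G} (+0)
site 2, node GJ: G={G} ∪ J={A} → {A,G} (+1)
site 2, node UV: U={G} ∪ V={A} → {A,G} (+1)
site 2, node GJUV: GJ={A,G} ∩ UV={A,G} → {A,G} (+0)
site 2, node NT: N={C} ∪ T={T} → {C,T} (+1)
site 2, node MNT: M={G} ∪ NT={C,T} → {C,G,T} (+1)
site 2, node GJMNTUV: GJUV={A,G} ∩ MNT={C,G,T} → {G} (+0)
site 3, node GJ: G={A} ∪ J={G} → {A,G} (+1)
site 3, node UV: U={G} ∪ V={C} → {C,G} (+1)
site 3, node GJUV: GJ={A,G} ∩ UV={C,G} → {G} (+0)
site 3, node NT: N={G} ∪ T={T} → {G,T} (+1)
site 3, node MNT: M={C} ∪ NT={G,T} → {C,G,T} (+1)
site 3, node GJMNTUV: GJUV={G} ∩ MNT={C,G,T} → {G} (+0)
per-site changes: [3, 4, 4, 4]; total = 15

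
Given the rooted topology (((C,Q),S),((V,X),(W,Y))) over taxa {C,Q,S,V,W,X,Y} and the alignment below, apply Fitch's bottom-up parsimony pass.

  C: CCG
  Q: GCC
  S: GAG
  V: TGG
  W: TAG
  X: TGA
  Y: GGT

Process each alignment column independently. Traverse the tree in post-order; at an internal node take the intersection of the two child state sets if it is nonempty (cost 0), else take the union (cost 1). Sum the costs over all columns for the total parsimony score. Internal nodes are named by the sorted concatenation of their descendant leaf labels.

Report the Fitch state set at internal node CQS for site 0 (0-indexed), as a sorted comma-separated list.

G

CQ@0: {C} ∪ {G} = {C,G} (union, +1)
CQS@0: {C,G} ∩ {G} = {G} (intersection, +0)
VX@0: {T} ∩ {T} = {T} (intersection, +0)
WY@0: {T} ∪ {G} = {G,T} (union, +1)
VWXY@0: {T} ∩ {G,T} = {T} (intersection, +0)
CQSVWXY@0: {G} ∪ {T} = {G,T} (union, +1)
CQ@1: {C} ∩ {C} = {C} (intersection, +0)
CQS@1: {C} ∪ {A} = {A,C} (union, +1)
VX@1: {G} ∩ {G} = {G} (intersection, +0)
WY@1: {A} ∪ {G} = {A,G} (union, +1)
VWXY@1: {G} ∩ {A,G} = {G} (intersection, +0)
CQSVWXY@1: {A,C} ∪ {G} = {A,C,G} (union, +1)
CQ@2: {G} ∪ {C} = {C,G} (union, +1)
CQS@2: {C,G} ∩ {G} = {G} (intersection, +0)
VX@2: {G} ∪ {A} = {A,G} (union, +1)
WY@2: {G} ∪ {T} = {G,T} (union, +1)
VWXY@2: {A,G} ∩ {G,T} = {G} (intersection, +0)
CQSVWXY@2: {G} ∩ {G} = {G} (intersection, +0)
per-site changes: [3, 3, 3]; total = 9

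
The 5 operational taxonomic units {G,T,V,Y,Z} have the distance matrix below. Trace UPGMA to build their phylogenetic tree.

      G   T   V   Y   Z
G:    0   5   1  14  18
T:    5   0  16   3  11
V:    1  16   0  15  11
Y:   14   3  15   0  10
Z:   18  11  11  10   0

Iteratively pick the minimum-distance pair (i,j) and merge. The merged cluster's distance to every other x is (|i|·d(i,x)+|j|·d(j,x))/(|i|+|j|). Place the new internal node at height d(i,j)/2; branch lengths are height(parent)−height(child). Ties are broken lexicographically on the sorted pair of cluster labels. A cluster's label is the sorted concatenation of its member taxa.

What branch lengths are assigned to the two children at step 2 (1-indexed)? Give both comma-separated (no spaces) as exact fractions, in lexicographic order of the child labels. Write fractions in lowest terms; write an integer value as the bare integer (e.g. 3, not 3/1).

3/2,3/2

step 1: merge (G,V) at d=1; branch lengths G→1/2, V→1/2; new cluster GV
  updated: d(GV,T)=21/2, d(GV,Y)=29/2, d(GV,Z)=29/2
step 2: merge (T,Y) at d=3; branch lengths T→3/2, Y→3/2; new cluster TY
  updated: d(GV,TY)=25/2, d(TY,Z)=21/2
step 3: merge (TY,Z) at d=21/2; branch lengths TY→15/4, Z→21/4; new cluster TYZ
  updated: d(GV,TYZ)=79/6
step 4: merge (GV,TYZ) at d=79/6; branch lengths GV→73/12, TYZ→4/3; new cluster GTVYZ
final tree: ((G:1/2,V:1/2):73/12,((T:3/2,Y:3/2):15/4,Z:21/4):4/3)
total length: 245/12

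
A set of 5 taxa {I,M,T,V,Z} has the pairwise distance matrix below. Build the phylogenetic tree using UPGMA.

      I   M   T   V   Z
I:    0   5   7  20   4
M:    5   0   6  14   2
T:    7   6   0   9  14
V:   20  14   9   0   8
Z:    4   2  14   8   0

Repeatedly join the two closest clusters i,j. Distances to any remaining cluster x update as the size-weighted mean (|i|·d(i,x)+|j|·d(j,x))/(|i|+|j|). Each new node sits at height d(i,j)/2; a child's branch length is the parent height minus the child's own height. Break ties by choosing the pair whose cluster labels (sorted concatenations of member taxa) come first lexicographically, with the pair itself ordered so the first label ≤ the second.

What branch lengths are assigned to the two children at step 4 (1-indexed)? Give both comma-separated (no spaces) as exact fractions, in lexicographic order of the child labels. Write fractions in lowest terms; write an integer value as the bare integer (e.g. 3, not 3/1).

15/8,51/8

step 1: merge (M,Z) at d=2; branch lengths M→1, Z→1; new cluster MZ
  updated: d(I,MZ)=9/2, d(MZ,T)=10, d(MZ,V)=11
step 2: merge (I,MZ) at d=9/2; branch lengths I→9/4, MZ→5/4; new cluster IMZ
  updated: d(IMZ,T)=9, d(IMZ,V)=14
step 3: merge (IMZ,T) at d=9; branch lengths IMZ→9/4, T→9/2; new cluster IMTZ
  updated: d(IMTZ,V)=51/4
step 4: merge (IMTZ,V) at d=51/4; branch lengths IMTZ→15/8, V→51/8; new cluster IMTVZ
final tree: (((I:9/4,(M:1,Z:1):5/4):9/4,T:9/2):15/8,V:51/8)
total length: 41/2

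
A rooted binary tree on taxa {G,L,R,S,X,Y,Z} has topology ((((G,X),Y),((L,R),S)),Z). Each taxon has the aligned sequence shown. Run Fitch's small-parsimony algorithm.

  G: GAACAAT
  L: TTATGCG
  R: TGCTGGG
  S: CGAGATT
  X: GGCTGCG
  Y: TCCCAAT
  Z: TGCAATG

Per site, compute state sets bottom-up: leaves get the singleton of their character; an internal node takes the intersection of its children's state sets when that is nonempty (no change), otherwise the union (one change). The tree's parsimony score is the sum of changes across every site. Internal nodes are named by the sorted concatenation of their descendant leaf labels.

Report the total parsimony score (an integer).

21

site 0, node GX: G={G} ∩ X={G} → {G} (+0)
site 0, node GXY: GX={G} ∪ Y={T} → {G,T} (+1)
site 0, node LR: L={T} ∩ R={T} → {T} (+0)
site 0, node LRS: LR={T} ∪ S={C} → {C,T} (+1)
site 0, node GLRSXY: GXY={G,T} ∩ LRS={C,T} → {T} (+0)
site 0, node GLRSXYZ: GLRSXY={T} ∩ Z={T} → {T} (+0)
site 1, node GX: G={A} ∪ X={G} → {A,G} (+1)
site 1, node GXY: GX={A,G} ∪ Y={C} → {A,C,G} (+1)
site 1, node LR: L={T} ∪ R={G} → {G,T} (+1)
site 1, node LRS: LR={G,T} ∩ S={G} → {G} (+0)
site 1, node GLRSXY: GXY={A,C,G} ∩ LRS={G} → {G} (+0)
site 1, node GLRSXYZ: GLRSXY={G} ∩ Z={G} → {G} (+0)
site 2, node GX: G={A} ∪ X={C} → {A,C} (+1)
site 2, node GXY: GX={A,C} ∩ Y={C} → {C} (+0)
site 2, node LR: L={A} ∪ R={C} → {A,C} (+1)
site 2, node LRS: LR={A,C} ∩ S={A} → {A} (+0)
site 2, node GLRSXY: GXY={C} ∪ LRS={A} → {A,C} (+1)
site 2, node GLRSXYZ: GLRSXY={A,C} ∩ Z={C} → {C} (+0)
site 3, node GX: G={C} ∪ X={T} → {C,T} (+1)
site 3, node GXY: GX={C,T} ∩ Y={C} → {C} (+0)
site 3, node LR: L={T} ∩ R={T} → {T} (+0)
site 3, node LRS: LR={T} ∪ S={G} → {G,T} (+1)
site 3, node GLRSXY: GXY={C} ∪ LRS={G,T} → {C,G,T} (+1)
site 3, node GLRSXYZ: GLRSXY={C,G,T} ∪ Z={A} → {A,C,G,T} (+1)
site 4, node GX: G={A} ∪ X={G} → {A,G} (+1)
site 4, node GXY: GX={A,G} ∩ Y={A} → {A} (+0)
site 4, node LR: L={G} ∩ R={G} → {G} (+0)
site 4, node LRS: LR={G} ∪ S={A} → {A,G} (+1)
site 4, node GLRSXY: GXY={A} ∩ LRS={A,G} → {A} (+0)
site 4, node GLRSXYZ: GLRSXY={A} ∩ Z={A} → {A} (+0)
site 5, node GX: G={A} ∪ X={C} → {A,C} (+1)
site 5, node GXY: GX={A,C} ∩ Y={A} → {A} (+0)
site 5, node LR: L={C} ∪ R={G} → {C,G} (+1)
site 5, node LRS: LR={C,G} ∪ S={T} → {C,G,T} (+1)
site 5, node GLRSXY: GXY={A} ∪ LRS={C,G,T} → {A,C,G,T} (+1)
site 5, node GLRSXYZ: GLRSXY={A,C,G,T} ∩ Z={T} → {T} (+0)
site 6, node GX: G={T} ∪ X={G} → {G,T} (+1)
site 6, node GXY: GX={G,T} ∩ Y={T} → {T} (+0)
site 6, node LR: L={G} ∩ R={G} → {G} (+0)
site 6, node LRS: LR={G} ∪ S={T} → {G,T} (+1)
site 6, node GLRSXY: GXY={T} ∩ LRS={G,T} → {T} (+0)
site 6, node GLRSXYZ: GLRSXY={T} ∪ Z={G} → {G,T} (+1)
per-site changes: [2, 3, 3, 4, 2, 4, 3]; total = 21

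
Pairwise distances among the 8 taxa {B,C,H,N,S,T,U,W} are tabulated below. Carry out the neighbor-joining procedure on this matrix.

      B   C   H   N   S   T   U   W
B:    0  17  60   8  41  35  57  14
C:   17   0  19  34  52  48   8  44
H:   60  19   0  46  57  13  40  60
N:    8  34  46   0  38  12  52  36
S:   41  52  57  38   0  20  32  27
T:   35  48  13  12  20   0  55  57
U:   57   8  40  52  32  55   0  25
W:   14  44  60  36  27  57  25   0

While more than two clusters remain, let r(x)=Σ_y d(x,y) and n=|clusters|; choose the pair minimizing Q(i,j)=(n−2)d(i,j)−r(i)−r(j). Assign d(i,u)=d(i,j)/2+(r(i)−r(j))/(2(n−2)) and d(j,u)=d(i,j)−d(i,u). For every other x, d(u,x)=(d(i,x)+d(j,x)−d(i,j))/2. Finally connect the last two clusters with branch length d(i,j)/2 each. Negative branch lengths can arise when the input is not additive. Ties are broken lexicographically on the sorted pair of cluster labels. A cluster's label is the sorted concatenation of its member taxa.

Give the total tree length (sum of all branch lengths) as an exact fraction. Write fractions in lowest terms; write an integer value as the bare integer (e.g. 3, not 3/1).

3373/32

1. join H+T (d=13, Q=-457) ⇒ HT; edges |H|=133/12, |T|=23/12
  updated: d(B,HT)=41, d(C,HT)=27, d(HT,N)=45/2, d(HT,S)=32, d(HT,U)=41, d(HT,W)=52
2. join C+U (d=8, Q=-357) ⇒ CU; edges |C|=7/10, |U|=73/10
  updated: d(B,CU)=33, d(CU,HT)=30, d(CU,N)=39, d(CU,S)=38, d(CU,W)=61/2
3. join B+N (d=8, Q=-497/2) ⇒ BN; edges |B|=51/16, |N|=77/16
  updated: d(BN,CU)=32, d(BN,HT)=111/4, d(BN,S)=71/2, d(BN,W)=21
4. join BN+W (d=21, Q=-735/4) ⇒ BNW; edges |BN|=65/8, |W|=103/8
  updated: d(BNW,CU)=83/4, d(BNW,HT)=235/8, d(BNW,S)=83/4
5. join BNW+S (d=83/4, Q=-961/8) ⇒ BNSW; edges |BNW|=173/32, |S|=491/32
  updated: d(BNSW,CU)=19, d(BNSW,HT)=325/16
6. join BNSW+CU (d=19, Q=-1109/16) ⇒ BCNSUW; edges |BNSW|=149/32, |CU|=459/32
  updated: d(BCNSUW,HT)=501/32
7. join BCNSUW+HT (d=501/32) ⇒ BCHNSTUW; edges |BCNSUW|=501/64, |HT|=501/64
final tree: (((((B:51/16,N:77/16):65/8,W:103/8):173/32,S:491/32):149/32,(C:7/10,U:73/10):459/32):501/64,(H:133/12,T:23/12):501/64)
total length: 3373/32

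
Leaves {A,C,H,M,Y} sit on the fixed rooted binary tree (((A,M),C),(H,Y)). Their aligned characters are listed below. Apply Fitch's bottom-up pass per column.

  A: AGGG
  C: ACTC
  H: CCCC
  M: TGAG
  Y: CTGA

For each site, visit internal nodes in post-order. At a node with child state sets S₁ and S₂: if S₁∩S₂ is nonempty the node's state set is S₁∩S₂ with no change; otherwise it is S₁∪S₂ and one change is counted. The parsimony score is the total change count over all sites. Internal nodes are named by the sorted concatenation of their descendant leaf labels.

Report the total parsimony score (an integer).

9

AM@0: {A} ∪ {T} = {A,T} (union, +1)
ACM@0: {A,T} ∩ {A} = {A} (intersection, +0)
HY@0: {C} ∩ {C} = {C} (intersection, +0)
ACHMY@0: {A} ∪ {C} = {A,C} (union, +1)
AM@1: {G} ∩ {G} = {G} (intersection, +0)
ACM@1: {G} ∪ {C} = {C,G} (union, +1)
HY@1: {C} ∪ {T} = {C,T} (union, +1)
ACHMY@1: {C,G} ∩ {C,T} = {C} (intersection, +0)
AM@2: {G} ∪ {A} = {A,G} (union, +1)
ACM@2: {A,G} ∪ {T} = {A,G,T} (union, +1)
HY@2: {C} ∪ {G} = {C,G} (union, +1)
ACHMY@2: {A,G,T} ∩ {C,G} = {G} (intersection, +0)
AM@3: {G} ∩ {G} = {G} (intersection, +0)
ACM@3: {G} ∪ {C} = {C,G} (union, +1)
HY@3: {C} ∪ {A} = {A,C} (union, +1)
ACHMY@3: {C,G} ∩ {A,C} = {C} (intersection, +0)
per-site changes: [2, 2, 3, 2]; total = 9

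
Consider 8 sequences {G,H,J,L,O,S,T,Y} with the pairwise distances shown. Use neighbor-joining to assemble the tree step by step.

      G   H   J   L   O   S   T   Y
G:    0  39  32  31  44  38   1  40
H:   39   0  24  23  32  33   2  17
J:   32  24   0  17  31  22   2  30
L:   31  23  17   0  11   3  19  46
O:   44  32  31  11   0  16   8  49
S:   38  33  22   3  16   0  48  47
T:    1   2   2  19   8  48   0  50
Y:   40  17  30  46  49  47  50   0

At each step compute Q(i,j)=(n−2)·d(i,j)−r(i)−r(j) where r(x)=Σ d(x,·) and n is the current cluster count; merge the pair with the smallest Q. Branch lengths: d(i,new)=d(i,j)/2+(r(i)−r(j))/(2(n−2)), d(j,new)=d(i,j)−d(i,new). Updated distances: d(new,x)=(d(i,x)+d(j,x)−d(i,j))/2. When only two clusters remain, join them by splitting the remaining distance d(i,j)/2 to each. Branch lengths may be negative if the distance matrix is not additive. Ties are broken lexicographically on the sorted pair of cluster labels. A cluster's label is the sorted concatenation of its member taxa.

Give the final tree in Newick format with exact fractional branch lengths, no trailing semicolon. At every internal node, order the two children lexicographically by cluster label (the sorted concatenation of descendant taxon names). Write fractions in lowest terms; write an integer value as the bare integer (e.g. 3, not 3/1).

1. join G+T (d=1, Q=-349) ⇒ GT; edges |G|=101/12, |T|=-89/12
  updated: d(GT,H)=20, d(GT,J)=33/2, d(GT,L)=49/2, d(GT,O)=51/2, d(GT,S)=85/2, d(GT,Y)=89/2
2. join H+Y (d=17, Q=-595/2) ⇒ HY; edges |H|=1/20, |Y|=339/20
  updated: d(GT,HY)=95/4, d(HY,J)=37/2, d(HY,L)=26, d(HY,O)=32, d(HY,S)=63/2
3. join L+S (d=3, Q=-369/2) ⇒ LS; edges |L|=-43/16, |S|=91/16
  updated: d(GT,LS)=32, d(HY,LS)=109/4, d(J,LS)=18, d(LS,O)=12
4. join LS+O (d=12, Q=-615/4) ⇒ LOS; edges |LS|=33/8, |O|=63/8
  updated: d(GT,LOS)=91/4, d(HY,LOS)=189/8, d(J,LOS)=37/2
5. join GT+J (d=33/2, Q=-167/2) ⇒ GJT; edges |GT|=85/8, |J|=47/8
  updated: d(GJT,HY)=103/8, d(GJT,LOS)=99/8
6. join GJT+HY (d=103/8, Q=-391/8) ⇒ GHJTY; edges |GJT|=13/16, |HY|=193/16
  updated: d(GHJTY,LOS)=185/16
7. join GHJTY+LOS (d=185/16) ⇒ GHJLOSTY; edges |GHJTY|=185/32, |LOS|=185/32
final tree: ((((G:101/12,T:-89/12):85/8,J:47/8):13/16,(H:1/20,Y:339/20):193/16):185/32,((L:-43/16,S:91/16):33/8,O:63/8):185/32)
total length: 1183/16

((((G:101/12,T:-89/12):85/8,J:47/8):13/16,(H:1/20,Y:339/20):193/16):185/32,((L:-43/16,S:91/16):33/8,O:63/8):185/32)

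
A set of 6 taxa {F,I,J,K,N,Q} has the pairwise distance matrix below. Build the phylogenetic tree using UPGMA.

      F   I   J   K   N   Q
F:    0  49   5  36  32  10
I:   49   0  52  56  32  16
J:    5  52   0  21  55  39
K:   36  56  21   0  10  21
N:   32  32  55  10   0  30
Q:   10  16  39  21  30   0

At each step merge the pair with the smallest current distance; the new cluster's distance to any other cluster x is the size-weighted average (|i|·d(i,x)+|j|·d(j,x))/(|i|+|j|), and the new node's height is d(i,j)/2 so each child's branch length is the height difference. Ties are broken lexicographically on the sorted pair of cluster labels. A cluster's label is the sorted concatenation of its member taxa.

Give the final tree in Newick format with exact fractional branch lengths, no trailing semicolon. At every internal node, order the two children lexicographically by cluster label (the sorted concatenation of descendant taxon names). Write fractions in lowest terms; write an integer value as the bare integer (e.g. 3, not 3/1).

((F:5/2,J:5/2):127/8,((I:8,Q:8):75/8,(K:5,N:5):99/8):1)

step 1: merge (F,J) at d=5; branch lengths F→5/2, J→5/2; new cluster FJ
  updated: d(FJ,I)=101/2, d(FJ,K)=57/2, d(FJ,N)=87/2, d(FJ,Q)=49/2
step 2: merge (K,N) at d=10; branch lengths K→5, N→5; new cluster KN
  updated: d(FJ,KN)=36, d(I,KN)=44, d(KN,Q)=51/2
step 3: merge (I,Q) at d=16; branch lengths I→8, Q→8; new cluster IQ
  updated: d(FJ,IQ)=75/2, d(IQ,KN)=139/4
step 4: merge (IQ,KN) at d=139/4; branch lengths IQ→75/8, KN→99/8; new cluster IKNQ
  updated: d(FJ,IKNQ)=147/4
step 5: merge (FJ,IKNQ) at d=147/4; branch lengths FJ→127/8, IKNQ→1; new cluster FIJKNQ
final tree: ((F:5/2,J:5/2):127/8,((I:8,Q:8):75/8,(K:5,N:5):99/8):1)
total length: 557/8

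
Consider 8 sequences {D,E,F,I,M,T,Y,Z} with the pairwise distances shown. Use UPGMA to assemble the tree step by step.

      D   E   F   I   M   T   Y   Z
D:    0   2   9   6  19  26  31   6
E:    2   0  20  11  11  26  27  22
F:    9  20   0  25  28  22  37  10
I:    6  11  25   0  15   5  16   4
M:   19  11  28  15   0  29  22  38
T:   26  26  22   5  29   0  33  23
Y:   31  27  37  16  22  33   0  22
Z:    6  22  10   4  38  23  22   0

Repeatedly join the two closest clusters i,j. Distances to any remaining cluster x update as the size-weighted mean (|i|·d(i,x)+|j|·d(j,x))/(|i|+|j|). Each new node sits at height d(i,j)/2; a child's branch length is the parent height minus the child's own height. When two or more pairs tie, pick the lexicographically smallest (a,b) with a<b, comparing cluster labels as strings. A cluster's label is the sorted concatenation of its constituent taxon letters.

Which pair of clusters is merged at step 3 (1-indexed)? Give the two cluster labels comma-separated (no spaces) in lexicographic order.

DE,IZ

step 1: merge (D,E) at d=2; branch lengths D→1, E→1; new cluster DE
  updated: d(DE,F)=29/2, d(DE,I)=17/2, d(DE,M)=15, d(DE,T)=26, d(DE,Y)=29, d(DE,Z)=14
step 2: merge (I,Z) at d=4; branch lengths I→2, Z→2; new cluster IZ
  updated: d(DE,IZ)=45/4, d(F,IZ)=35/2, d(IZ,M)=53/2, d(IZ,T)=14, d(IZ,Y)=19
step 3: merge (DE,IZ) at d=45/4; branch lengths DE→37/8, IZ→29/8; new cluster DEIZ
  updated: d(DEIZ,F)=16, d(DEIZ,M)=83/4, d(DEIZ,T)=20, d(DEIZ,Y)=24
step 4: merge (DEIZ,F) at d=16; branch lengths DEIZ→19/8, F→8; new cluster DEFIZ
  updated: d(DEFIZ,M)=111/5, d(DEFIZ,T)=102/5, d(DEFIZ,Y)=133/5
step 5: merge (DEFIZ,T) at d=102/5; branch lengths DEFIZ→11/5, T→51/5; new cluster DEFITZ
  updated: d(DEFITZ,M)=70/3, d(DEFITZ,Y)=83/3
step 6: merge (M,Y) at d=22; branch lengths M→11, Y→11; new cluster MY
  updated: d(DEFITZ,MY)=51/2
step 7: merge (DEFITZ,MY) at d=51/2; branch lengths DEFITZ→51/20, MY→7/4; new cluster DEFIMTYZ
final tree: (((((D:1,E:1):37/8,(I:2,Z:2):29/8):19/8,F:8):11/5,T:51/5):51/20,(M:11,Y:11):7/4)
total length: 2533/40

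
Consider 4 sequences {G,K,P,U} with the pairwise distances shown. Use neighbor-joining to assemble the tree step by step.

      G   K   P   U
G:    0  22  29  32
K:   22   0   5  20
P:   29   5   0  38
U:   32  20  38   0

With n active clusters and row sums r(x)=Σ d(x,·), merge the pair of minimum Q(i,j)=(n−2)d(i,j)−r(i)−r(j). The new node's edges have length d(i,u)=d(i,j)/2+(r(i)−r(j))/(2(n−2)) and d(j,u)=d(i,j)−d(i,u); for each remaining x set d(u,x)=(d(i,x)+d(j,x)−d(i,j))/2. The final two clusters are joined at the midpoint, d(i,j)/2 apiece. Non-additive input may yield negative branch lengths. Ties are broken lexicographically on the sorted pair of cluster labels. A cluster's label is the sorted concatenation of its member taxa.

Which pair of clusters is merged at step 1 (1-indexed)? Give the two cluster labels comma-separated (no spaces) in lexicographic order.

G,U

step 1: merge (G,U) at d=32, Q=-109; branch lengths G→57/4, U→71/4; new cluster GU
  updated: d(GU,K)=5, d(GU,P)=35/2
step 2: merge (GU,K) at d=5, Q=-55/2; branch lengths GU→35/4, K→-15/4; new cluster GKU
  updated: d(GKU,P)=35/4
step 3: merge (GKU,P) at d=35/4; branch lengths GKU→35/8, P→35/8; new cluster GKPU
final tree: (((G:57/4,U:71/4):35/4,K:-15/4):35/8,P:35/8)
total length: 183/4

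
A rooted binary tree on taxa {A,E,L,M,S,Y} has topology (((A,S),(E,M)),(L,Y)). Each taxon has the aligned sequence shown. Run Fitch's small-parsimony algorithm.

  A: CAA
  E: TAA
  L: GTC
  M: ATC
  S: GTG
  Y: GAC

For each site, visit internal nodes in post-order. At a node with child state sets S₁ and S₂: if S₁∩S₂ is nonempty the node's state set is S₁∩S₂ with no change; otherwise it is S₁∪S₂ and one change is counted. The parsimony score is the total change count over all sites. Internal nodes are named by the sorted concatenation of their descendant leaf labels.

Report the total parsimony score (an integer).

9

AS@0: {C} ∪ {G} = {C,G} (union, +1)
EM@0: {T} ∪ {A} = {A,T} (union, +1)
AEMS@0: {C,G} ∪ {A,T} = {A,C,G,T} (union, +1)
LY@0: {G} ∩ {G} = {G} (intersection, +0)
AELMSY@0: {A,C,G,T} ∩ {G} = {G} (intersection, +0)
AS@1: {A} ∪ {T} = {A,T} (union, +1)
EM@1: {A} ∪ {T} = {A,T} (union, +1)
AEMS@1: {A,T} ∩ {A,T} = {A,T} (intersection, +0)
LY@1: {T} ∪ {A} = {A,T} (union, +1)
AELMSY@1: {A,T} ∩ {A,T} = {A,T} (intersection, +0)
AS@2: {A} ∪ {G} = {A,G} (union, +1)
EM@2: {A} ∪ {C} = {A,C} (union, +1)
AEMS@2: {A,G} ∩ {A,C} = {A} (intersection, +0)
LY@2: {C} ∩ {C} = {C} (intersection, +0)
AELMSY@2: {A} ∪ {C} = {A,C} (union, +1)
per-site changes: [3, 3, 3]; total = 9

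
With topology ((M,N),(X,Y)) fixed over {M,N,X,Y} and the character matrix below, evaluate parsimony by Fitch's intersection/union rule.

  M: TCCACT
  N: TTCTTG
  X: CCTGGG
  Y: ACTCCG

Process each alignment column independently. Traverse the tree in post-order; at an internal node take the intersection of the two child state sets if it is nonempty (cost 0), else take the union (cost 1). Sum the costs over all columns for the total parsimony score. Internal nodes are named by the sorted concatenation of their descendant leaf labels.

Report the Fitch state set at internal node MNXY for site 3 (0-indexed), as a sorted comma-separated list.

A,C,G,T

[col 0] MN: children M:{T}, N:{T} ∩→ {T}; cost 0
[col 0] XY: children X:{C}, Y:{A} ∪→ {A,C}; cost 1
[col 0] MNXY: children MN:{T}, XY:{A,C} ∪→ {A,C,T}; cost 1
[col 1] MN: children M:{C}, N:{T} ∪→ {C,T}; cost 1
[col 1] XY: children X:{C}, Y:{C} ∩→ {C}; cost 0
[col 1] MNXY: children MN:{C,T}, XY:{C} ∩→ {C}; cost 0
[col 2] MN: children M:{C}, N:{C} ∩→ {C}; cost 0
[col 2] XY: children X:{T}, Y:{T} ∩→ {T}; cost 0
[col 2] MNXY: children MN:{C}, XY:{T} ∪→ {C,T}; cost 1
[col 3] MN: children M:{A}, N:{T} ∪→ {A,T}; cost 1
[col 3] XY: children X:{G}, Y:{C} ∪→ {C,G}; cost 1
[col 3] MNXY: children MN:{A,T}, XY:{C,G} ∪→ {A,C,G,T}; cost 1
[col 4] MN: children M:{C}, N:{T} ∪→ {C,T}; cost 1
[col 4] XY: children X:{G}, Y:{C} ∪→ {C,G}; cost 1
[col 4] MNXY: children MN:{C,T}, XY:{C,G} ∩→ {C}; cost 0
[col 5] MN: children M:{T}, N:{G} ∪→ {G,T}; cost 1
[col 5] XY: children X:{G}, Y:{G} ∩→ {G}; cost 0
[col 5] MNXY: children MN:{G,T}, XY:{G} ∩→ {G}; cost 0
per-site changes: [2, 1, 1, 3, 2, 1]; total = 10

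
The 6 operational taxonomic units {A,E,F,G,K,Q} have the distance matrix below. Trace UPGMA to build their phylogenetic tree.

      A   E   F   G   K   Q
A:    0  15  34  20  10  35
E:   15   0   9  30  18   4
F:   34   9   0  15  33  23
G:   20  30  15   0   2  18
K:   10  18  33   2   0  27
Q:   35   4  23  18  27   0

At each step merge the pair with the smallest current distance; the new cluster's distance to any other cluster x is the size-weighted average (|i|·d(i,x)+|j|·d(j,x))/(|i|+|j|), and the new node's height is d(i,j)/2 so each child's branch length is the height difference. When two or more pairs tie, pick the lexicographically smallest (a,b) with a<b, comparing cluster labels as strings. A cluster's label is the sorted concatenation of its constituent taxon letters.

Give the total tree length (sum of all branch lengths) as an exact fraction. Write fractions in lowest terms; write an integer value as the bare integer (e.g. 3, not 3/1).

1. join G+K (d=2) ⇒ GK; edges |G|=1, |K|=1
  updated: d(A,GK)=15, d(E,GK)=24, d(F,GK)=24, d(GK,Q)=45/2
2. join E+Q (d=4) ⇒ EQ; edges |E|=2, |Q|=2
  updated: d(A,EQ)=25, d(EQ,F)=16, d(EQ,GK)=93/4
3. join A+GK (d=15) ⇒ AGK; edges |A|=15/2, |GK|=13/2
  updated: d(AGK,EQ)=143/6, d(AGK,F)=82/3
4. join EQ+F (d=16) ⇒ EFQ; edges |EQ|=6, |F|=8
  updated: d(AGK,EFQ)=25
5. join AGK+EFQ (d=25) ⇒ AEFGKQ; edges |AGK|=5, |EFQ|=9/2
final tree: ((A:15/2,(G:1,K:1):13/2):5,((E:2,Q:2):6,F:8):9/2)
total length: 87/2

87/2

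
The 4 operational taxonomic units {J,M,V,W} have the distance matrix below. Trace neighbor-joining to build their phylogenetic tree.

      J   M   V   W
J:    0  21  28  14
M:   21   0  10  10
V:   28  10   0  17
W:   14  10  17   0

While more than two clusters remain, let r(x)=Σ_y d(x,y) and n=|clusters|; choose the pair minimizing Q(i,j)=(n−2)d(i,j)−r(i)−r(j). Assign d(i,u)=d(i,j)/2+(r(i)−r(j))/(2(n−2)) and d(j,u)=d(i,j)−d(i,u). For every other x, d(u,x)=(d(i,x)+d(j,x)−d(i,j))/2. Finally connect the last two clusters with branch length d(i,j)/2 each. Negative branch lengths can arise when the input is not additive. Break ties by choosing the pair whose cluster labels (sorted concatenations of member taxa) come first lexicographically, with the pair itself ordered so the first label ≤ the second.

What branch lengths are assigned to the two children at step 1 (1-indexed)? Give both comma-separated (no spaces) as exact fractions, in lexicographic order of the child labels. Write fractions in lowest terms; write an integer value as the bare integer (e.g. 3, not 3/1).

iteration 1: select J,W (d=14, Q=-76); attach at lengths (25/2, 3/2); label the merged cluster JW
  updated: d(JW,M)=17/2, d(JW,V)=31/2
iteration 2: select JW,M (d=17/2, Q=-34); attach at lengths (7, 3/2); label the merged cluster JMW
  updated: d(JMW,V)=17/2
iteration 3: select JMW,V (d=17/2); attach at lengths (17/4, 17/4); label the merged cluster JMVW
final tree: (((J:25/2,W:3/2):7,M:3/2):17/4,V:17/4)
total length: 31

25/2,3/2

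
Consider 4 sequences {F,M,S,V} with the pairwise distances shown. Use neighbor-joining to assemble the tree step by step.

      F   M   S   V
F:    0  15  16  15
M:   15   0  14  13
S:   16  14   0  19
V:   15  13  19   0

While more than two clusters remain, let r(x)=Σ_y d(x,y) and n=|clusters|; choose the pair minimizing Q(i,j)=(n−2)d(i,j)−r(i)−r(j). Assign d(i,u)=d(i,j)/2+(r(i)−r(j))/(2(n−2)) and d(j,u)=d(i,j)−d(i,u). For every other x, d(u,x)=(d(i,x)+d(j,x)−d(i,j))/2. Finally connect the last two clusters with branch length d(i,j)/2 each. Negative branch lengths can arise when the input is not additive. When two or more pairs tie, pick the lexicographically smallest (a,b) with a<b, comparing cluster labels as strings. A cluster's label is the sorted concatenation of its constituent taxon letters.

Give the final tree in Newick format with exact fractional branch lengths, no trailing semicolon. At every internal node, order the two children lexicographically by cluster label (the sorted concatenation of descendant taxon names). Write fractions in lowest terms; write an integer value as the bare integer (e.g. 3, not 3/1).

step 1: merge (F,S) at d=16, Q=-63; branch lengths F→29/4, S→35/4; new cluster FS
  updated: d(FS,M)=13/2, d(FS,V)=9
step 2: merge (FS,M) at d=13/2, Q=-57/2; branch lengths FS→5/4, M→21/4; new cluster FMS
  updated: d(FMS,V)=31/4
step 3: merge (FMS,V) at d=31/4; branch lengths FMS→31/8, V→31/8; new cluster FMSV
final tree: (((F:29/4,S:35/4):5/4,M:21/4):31/8,V:31/8)
total length: 121/4

(((F:29/4,S:35/4):5/4,M:21/4):31/8,V:31/8)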